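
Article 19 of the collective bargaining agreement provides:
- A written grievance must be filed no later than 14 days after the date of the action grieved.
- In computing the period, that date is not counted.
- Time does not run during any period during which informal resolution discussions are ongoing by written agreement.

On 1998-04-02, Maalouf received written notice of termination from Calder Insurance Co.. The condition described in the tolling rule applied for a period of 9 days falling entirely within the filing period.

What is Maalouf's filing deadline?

April 25, 1998

14 days after 1998-04-02 is April 16, 1998.
Tolling adds 9 days: April 16, 1998 + 9 days = April 25, 1998.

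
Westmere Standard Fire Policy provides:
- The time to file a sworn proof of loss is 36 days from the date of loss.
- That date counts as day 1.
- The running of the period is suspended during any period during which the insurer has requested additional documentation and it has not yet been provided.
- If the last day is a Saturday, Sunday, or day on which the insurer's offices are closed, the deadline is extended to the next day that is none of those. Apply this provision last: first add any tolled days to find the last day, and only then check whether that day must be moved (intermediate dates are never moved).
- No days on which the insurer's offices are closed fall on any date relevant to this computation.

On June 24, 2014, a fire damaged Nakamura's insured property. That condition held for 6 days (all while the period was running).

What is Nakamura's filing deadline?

Counting June 24, 2014 as day 1, day 36 is July 29, 2014.
Tolling adds 6 days: July 29, 2014 + 6 days = August 4, 2014.
August 4, 2014 is a Monday and not a day on which the insurer's offices are closed, so no extension applies.

August 4, 2014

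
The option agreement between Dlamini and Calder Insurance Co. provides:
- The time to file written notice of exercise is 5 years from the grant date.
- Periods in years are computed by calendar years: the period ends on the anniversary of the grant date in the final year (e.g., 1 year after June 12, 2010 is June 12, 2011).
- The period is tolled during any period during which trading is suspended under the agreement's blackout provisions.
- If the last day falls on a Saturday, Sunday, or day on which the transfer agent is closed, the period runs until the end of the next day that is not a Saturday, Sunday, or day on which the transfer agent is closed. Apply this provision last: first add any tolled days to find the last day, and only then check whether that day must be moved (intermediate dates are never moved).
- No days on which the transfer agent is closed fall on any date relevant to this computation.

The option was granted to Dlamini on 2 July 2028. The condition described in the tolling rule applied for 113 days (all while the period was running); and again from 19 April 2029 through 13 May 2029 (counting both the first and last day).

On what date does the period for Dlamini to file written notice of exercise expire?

November 17, 2033

5 years after 2 July 2028 is July 2, 2033.
Tolling adds 113 days: July 2, 2033 + 113 days = October 23, 2033.
From April 19, 2029 through May 13, 2029 inclusive is 25 days; tolling adds 25 days: October 23, 2033 + 25 days = November 17, 2033.
November 17, 2033 is a Thursday and not a day on which the transfer agent is closed, so no extension applies.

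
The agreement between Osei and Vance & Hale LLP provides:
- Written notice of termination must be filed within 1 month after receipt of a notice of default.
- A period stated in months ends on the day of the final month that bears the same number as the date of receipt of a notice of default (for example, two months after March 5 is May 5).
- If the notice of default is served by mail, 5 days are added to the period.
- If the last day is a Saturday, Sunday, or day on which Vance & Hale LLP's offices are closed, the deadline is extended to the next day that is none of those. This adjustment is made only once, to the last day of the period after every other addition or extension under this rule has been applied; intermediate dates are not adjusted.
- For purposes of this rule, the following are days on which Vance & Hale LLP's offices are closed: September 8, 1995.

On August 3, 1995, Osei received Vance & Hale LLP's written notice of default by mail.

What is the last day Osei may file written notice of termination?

September 11, 1995

1 month after August 3, 1995 is September 3, 1995.
Service was by mail, adding 5 days: September 3, 1995 + 5 days = September 8, 1995.
September 8, 1995 is a listed holiday; September 9, 1995 is Saturday; September 10, 1995 is Sunday. The next qualifying day is September 11, 1995.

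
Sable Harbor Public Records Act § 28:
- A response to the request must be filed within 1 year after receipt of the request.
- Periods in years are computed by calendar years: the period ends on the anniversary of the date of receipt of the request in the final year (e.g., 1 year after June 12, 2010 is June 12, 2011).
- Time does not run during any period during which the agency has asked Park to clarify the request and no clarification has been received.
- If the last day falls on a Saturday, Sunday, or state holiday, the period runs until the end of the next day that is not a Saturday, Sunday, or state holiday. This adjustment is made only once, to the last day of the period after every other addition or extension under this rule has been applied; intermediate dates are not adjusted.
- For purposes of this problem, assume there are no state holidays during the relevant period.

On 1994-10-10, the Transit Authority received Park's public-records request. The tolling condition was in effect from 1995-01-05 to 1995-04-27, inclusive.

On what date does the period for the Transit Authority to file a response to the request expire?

1 year after 1994-10-10 is October 10, 1995.
From January 5, 1995 through April 27, 1995 inclusive is 113 days; tolling adds 113 days: October 10, 1995 + 113 days = January 31, 1996.
January 31, 1996 is a Wednesday and not a state holiday, so no extension applies.

January 31, 1996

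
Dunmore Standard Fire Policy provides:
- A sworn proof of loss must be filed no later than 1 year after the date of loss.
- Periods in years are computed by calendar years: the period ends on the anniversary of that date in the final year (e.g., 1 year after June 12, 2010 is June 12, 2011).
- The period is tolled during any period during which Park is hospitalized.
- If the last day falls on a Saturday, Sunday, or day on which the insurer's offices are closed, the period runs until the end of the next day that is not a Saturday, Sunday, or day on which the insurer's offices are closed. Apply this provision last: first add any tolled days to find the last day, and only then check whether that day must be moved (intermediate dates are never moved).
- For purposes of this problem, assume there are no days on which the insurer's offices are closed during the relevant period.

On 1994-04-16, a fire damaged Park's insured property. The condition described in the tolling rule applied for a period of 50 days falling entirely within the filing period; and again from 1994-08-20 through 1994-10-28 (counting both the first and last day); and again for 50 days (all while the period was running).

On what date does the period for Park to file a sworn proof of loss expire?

1 year after 1994-04-16 is April 16, 1995.
Tolling adds 50 days: April 16, 1995 + 50 days = June 5, 1995.
From August 20, 1994 through October 28, 1994 inclusive is 70 days; tolling adds 70 days: June 5, 1995 + 70 days = August 14, 1995.
Tolling adds 50 days: August 14, 1995 + 50 days = October 3, 1995.
October 3, 1995 is a Tuesday and not a day on which the insurer's offices are closed, so no extension applies.

October 3, 1995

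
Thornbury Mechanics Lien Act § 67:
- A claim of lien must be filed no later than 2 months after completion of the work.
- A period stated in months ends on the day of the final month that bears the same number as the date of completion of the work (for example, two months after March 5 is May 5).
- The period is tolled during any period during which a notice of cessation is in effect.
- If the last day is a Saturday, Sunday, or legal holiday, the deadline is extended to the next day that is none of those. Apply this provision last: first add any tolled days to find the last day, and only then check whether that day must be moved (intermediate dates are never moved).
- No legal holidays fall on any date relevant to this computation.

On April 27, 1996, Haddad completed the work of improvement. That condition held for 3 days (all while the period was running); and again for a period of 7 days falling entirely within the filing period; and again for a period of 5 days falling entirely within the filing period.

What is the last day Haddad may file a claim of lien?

2 months after April 27, 1996 is June 27, 1996.
Tolling adds 3 days: June 27, 1996 + 3 days = June 30, 1996.
Tolling adds 7 days: June 30, 1996 + 7 days = July 7, 1996.
Tolling adds 5 days: July 7, 1996 + 5 days = July 12, 1996.
July 12, 1996 is a Friday and not a legal holiday, so no extension applies.

July 12, 1996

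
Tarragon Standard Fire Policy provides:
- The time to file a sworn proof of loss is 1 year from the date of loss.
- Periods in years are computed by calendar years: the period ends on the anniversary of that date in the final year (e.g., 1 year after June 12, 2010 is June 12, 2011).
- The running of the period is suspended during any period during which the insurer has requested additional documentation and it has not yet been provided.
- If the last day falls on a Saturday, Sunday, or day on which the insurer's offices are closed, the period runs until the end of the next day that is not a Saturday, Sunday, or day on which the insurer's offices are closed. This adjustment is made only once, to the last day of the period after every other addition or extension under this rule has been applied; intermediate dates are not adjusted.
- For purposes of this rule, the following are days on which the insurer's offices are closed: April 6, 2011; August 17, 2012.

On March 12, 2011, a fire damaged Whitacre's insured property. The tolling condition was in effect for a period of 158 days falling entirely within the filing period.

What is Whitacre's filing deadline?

1 year after March 12, 2011 is March 12, 2012.
Tolling adds 158 days: March 12, 2012 + 158 days = August 17, 2012.
August 17, 2012 is a listed holiday; August 18, 2012 is Saturday; August 19, 2012 is Sunday. The next qualifying day is August 20, 2012.

August 20, 2012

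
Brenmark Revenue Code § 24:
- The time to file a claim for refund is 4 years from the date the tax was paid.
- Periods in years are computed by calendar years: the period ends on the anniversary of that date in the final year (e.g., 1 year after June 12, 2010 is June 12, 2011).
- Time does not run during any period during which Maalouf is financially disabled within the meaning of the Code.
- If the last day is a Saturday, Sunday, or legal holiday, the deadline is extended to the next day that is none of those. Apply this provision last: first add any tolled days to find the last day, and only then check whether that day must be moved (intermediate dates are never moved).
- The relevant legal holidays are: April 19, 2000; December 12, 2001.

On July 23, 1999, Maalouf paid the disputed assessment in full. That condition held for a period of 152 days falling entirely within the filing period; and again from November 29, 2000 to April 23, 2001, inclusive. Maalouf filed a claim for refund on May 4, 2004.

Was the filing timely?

Yes

4 years after July 23, 1999 is July 23, 2003.
Tolling adds 152 days: July 23, 2003 + 152 days = December 22, 2003.
From November 29, 2000 through April 23, 2001 inclusive is 146 days; tolling adds 146 days: December 22, 2003 + 146 days = May 16, 2004.
May 16, 2004 is Sunday. The next qualifying day is May 17, 2004.
The deadline is May 17, 2004; the filing on May 4, 2004 is on or before that date.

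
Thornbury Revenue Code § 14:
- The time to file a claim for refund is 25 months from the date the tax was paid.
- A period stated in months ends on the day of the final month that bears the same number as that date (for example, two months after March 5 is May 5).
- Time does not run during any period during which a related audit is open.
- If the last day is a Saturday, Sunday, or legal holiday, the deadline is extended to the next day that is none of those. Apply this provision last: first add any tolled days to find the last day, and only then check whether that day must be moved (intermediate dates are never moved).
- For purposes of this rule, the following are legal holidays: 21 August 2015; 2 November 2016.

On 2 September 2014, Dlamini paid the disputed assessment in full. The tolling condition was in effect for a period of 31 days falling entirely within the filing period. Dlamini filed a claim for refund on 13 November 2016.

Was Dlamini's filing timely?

No

25 months after 2 September 2014 is October 2, 2016.
Tolling adds 31 days: October 2, 2016 + 31 days = November 2, 2016.
November 2, 2016 is a listed holiday. The next qualifying day is November 3, 2016.
The deadline is November 3, 2016; the filing on November 13, 2016 is after that date.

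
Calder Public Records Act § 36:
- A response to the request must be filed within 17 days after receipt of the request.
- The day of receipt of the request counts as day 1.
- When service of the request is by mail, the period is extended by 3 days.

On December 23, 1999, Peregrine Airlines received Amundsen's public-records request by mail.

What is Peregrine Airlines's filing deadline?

January 11, 2000

Counting December 23, 1999 as day 1, day 17 is January 8, 2000.
Service was by mail, adding 3 days: January 8, 2000 + 3 days = January 11, 2000.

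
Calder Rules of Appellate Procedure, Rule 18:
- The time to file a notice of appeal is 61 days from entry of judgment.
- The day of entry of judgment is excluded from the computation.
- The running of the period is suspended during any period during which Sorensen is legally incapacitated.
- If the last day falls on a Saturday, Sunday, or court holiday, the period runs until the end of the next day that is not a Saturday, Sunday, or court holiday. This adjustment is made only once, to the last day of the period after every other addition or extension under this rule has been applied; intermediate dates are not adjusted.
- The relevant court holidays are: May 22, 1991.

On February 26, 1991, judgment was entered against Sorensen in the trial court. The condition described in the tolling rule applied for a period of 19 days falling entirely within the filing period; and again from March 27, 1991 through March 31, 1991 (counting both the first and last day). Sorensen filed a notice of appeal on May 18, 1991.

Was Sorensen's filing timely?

Yes

61 days after February 26, 1991 is April 28, 1991.
Tolling adds 19 days: April 28, 1991 + 19 days = May 17, 1991.
From March 27, 1991 through March 31, 1991 inclusive is 5 days; tolling adds 5 days: May 17, 1991 + 5 days = May 22, 1991.
May 22, 1991 is a listed holiday. The next qualifying day is May 23, 1991.
The deadline is May 23, 1991; the filing on May 18, 1991 is on or before that date.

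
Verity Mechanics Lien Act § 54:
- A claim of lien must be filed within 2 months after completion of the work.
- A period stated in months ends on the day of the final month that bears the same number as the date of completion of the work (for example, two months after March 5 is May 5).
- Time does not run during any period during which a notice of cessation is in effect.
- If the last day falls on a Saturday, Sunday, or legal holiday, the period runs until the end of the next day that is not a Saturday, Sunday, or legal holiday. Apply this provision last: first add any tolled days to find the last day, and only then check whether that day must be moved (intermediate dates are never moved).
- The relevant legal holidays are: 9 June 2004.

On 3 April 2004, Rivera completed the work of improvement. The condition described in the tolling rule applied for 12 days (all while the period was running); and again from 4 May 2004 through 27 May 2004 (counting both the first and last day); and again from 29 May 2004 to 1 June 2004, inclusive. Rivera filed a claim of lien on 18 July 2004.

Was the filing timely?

2 months after 3 April 2004 is June 3, 2004.
Tolling adds 12 days: June 3, 2004 + 12 days = June 15, 2004.
From May 4, 2004 through May 27, 2004 inclusive is 24 days; tolling adds 24 days: June 15, 2004 + 24 days = July 9, 2004.
From May 29, 2004 through June 1, 2004 inclusive is 4 days; tolling adds 4 days: July 9, 2004 + 4 days = July 13, 2004.
July 13, 2004 is a Tuesday and not a legal holiday, so no extension applies.
The deadline is July 13, 2004; the filing on July 18, 2004 is after that date.

No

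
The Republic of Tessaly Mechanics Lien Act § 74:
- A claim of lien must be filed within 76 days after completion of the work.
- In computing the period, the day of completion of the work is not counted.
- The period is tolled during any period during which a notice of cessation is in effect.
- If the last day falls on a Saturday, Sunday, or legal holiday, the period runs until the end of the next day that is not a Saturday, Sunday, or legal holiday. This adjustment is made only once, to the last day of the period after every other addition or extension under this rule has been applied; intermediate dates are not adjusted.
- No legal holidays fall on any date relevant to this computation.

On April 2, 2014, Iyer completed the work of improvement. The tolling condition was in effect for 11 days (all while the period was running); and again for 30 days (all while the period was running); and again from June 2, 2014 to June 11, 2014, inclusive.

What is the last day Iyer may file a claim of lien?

August 7, 2014

76 days after April 2, 2014 is June 17, 2014.
Tolling adds 11 days: June 17, 2014 + 11 days = June 28, 2014.
Tolling adds 30 days: June 28, 2014 + 30 days = July 28, 2014.
From June 2, 2014 through June 11, 2014 inclusive is 10 days; tolling adds 10 days: July 28, 2014 + 10 days = August 7, 2014.
August 7, 2014 is a Thursday and not a legal holiday, so no extension applies.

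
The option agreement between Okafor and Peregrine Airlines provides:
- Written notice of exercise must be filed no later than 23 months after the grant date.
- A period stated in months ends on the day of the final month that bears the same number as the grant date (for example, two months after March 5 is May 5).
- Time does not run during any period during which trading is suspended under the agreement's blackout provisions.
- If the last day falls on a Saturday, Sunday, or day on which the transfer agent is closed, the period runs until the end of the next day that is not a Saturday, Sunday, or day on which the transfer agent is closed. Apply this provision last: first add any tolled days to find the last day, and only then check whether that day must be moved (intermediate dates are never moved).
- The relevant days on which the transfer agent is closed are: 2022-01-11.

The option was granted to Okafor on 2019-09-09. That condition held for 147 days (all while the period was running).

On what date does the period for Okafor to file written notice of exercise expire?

January 3, 2022

23 months after 2019-09-09 is August 9, 2021.
Tolling adds 147 days: August 9, 2021 + 147 days = January 3, 2022.
January 3, 2022 is a Monday and not a day on which the transfer agent is closed, so no extension applies.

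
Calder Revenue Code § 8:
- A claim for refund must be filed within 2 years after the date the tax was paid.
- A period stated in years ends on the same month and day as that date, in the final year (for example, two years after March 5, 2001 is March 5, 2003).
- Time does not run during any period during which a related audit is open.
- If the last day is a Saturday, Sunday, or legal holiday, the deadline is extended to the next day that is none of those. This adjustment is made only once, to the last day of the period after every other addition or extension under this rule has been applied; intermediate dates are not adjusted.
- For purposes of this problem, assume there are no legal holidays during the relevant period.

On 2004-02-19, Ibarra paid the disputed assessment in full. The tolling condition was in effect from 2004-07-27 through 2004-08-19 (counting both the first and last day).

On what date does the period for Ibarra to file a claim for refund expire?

March 15, 2006

2 years after 2004-02-19 is February 19, 2006.
From July 27, 2004 through August 19, 2004 inclusive is 24 days; tolling adds 24 days: February 19, 2006 + 24 days = March 15, 2006.
March 15, 2006 is a Wednesday and not a legal holiday, so no extension applies.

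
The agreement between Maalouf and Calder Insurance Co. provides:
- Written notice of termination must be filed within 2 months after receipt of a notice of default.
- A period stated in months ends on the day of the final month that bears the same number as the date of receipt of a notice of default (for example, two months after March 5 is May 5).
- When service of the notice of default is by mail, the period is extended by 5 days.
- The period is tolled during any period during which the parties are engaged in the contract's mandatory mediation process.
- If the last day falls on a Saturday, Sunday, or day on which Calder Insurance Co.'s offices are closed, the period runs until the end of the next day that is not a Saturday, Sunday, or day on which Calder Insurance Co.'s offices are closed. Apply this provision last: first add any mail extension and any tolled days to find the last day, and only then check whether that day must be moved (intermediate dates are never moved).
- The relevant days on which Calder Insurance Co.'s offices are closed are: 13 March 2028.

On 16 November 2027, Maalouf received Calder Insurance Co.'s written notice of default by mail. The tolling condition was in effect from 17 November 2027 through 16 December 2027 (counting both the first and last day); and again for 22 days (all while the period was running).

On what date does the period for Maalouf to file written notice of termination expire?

March 14, 2028

2 months after 16 November 2027 is January 16, 2028.
Service was by mail, adding 5 days: January 16, 2028 + 5 days = January 21, 2028.
From November 17, 2027 through December 16, 2027 inclusive is 30 days; tolling adds 30 days: January 21, 2028 + 30 days = February 20, 2028.
Tolling adds 22 days: February 20, 2028 + 22 days = March 13, 2028.
March 13, 2028 is a listed holiday. The next qualifying day is March 14, 2028.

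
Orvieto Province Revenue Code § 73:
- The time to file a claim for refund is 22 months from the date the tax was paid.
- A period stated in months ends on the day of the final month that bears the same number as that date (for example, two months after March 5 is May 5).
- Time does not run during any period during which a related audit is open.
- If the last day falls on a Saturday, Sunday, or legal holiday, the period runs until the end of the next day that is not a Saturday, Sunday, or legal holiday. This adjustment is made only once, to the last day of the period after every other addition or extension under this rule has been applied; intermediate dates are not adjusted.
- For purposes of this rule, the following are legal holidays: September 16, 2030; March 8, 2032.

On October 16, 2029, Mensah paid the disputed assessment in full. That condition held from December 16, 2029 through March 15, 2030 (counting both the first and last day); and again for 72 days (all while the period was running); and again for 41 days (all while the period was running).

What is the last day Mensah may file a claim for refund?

March 9, 2032

22 months after October 16, 2029 is August 16, 2031.
From December 16, 2029 through March 15, 2030 inclusive is 90 days; tolling adds 90 days: August 16, 2031 + 90 days = November 14, 2031.
Tolling adds 72 days: November 14, 2031 + 72 days = January 25, 2032.
Tolling adds 41 days: January 25, 2032 + 41 days = March 6, 2032.
March 6, 2032 is Saturday; March 7, 2032 is Sunday; March 8, 2032 is a listed holiday. The next qualifying day is March 9, 2032.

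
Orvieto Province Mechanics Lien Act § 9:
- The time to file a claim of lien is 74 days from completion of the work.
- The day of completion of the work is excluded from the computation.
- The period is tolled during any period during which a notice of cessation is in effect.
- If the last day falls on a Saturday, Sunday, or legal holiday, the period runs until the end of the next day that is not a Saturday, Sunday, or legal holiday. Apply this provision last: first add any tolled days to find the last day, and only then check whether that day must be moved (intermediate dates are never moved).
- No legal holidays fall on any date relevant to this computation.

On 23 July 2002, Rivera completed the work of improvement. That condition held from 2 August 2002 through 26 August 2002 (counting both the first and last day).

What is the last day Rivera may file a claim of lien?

74 days after 23 July 2002 is October 5, 2002.
From August 2, 2002 through August 26, 2002 inclusive is 25 days; tolling adds 25 days: October 5, 2002 + 25 days = October 30, 2002.
October 30, 2002 is a Wednesday and not a legal holiday, so no extension applies.

October 30, 2002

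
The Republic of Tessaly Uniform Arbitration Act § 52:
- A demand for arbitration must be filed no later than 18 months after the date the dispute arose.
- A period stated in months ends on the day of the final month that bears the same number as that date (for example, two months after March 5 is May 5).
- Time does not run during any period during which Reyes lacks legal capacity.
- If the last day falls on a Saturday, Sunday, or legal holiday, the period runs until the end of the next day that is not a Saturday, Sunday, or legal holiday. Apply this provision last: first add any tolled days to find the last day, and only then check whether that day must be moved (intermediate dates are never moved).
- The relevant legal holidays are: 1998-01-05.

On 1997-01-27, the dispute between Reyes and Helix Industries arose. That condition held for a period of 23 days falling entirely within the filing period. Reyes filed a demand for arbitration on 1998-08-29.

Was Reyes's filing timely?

18 months after 1997-01-27 is July 27, 1998.
Tolling adds 23 days: July 27, 1998 + 23 days = August 19, 1998.
August 19, 1998 is a Wednesday and not a legal holiday, so no extension applies.
The deadline is August 19, 1998; the filing on August 29, 1998 is after that date.

No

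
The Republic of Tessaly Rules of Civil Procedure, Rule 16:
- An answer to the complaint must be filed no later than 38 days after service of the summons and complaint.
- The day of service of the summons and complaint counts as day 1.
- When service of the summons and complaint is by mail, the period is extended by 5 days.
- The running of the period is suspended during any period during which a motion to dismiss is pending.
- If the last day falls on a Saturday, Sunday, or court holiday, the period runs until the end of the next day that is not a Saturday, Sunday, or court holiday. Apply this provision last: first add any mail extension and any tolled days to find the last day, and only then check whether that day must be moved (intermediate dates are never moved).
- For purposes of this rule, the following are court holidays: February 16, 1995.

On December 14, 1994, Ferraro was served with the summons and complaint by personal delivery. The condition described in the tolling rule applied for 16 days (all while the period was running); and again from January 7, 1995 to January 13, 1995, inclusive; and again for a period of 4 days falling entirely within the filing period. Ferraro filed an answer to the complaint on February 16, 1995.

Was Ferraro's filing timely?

Yes

Counting December 14, 1994 as day 1, day 38 is January 20, 1995.
Service was not by mail, so no mail extension applies.
Tolling adds 16 days: January 20, 1995 + 16 days = February 5, 1995.
From January 7, 1995 through January 13, 1995 inclusive is 7 days; tolling adds 7 days: February 5, 1995 + 7 days = February 12, 1995.
Tolling adds 4 days: February 12, 1995 + 4 days = February 16, 1995.
February 16, 1995 is a listed holiday. The next qualifying day is February 17, 1995.
The deadline is February 17, 1995; the filing on February 16, 1995 is on or before that date.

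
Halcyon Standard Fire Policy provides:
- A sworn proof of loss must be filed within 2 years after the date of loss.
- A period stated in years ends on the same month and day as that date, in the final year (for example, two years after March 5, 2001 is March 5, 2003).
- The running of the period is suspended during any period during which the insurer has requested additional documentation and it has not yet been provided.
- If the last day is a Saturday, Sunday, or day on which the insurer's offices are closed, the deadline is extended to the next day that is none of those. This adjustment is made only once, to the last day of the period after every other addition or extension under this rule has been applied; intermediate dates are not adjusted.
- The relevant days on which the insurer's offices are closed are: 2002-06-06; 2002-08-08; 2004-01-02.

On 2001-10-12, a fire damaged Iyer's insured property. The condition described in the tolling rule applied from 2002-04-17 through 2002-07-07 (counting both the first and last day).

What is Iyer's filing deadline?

2 years after 2001-10-12 is October 12, 2003.
From April 17, 2002 through July 7, 2002 inclusive is 82 days; tolling adds 82 days: October 12, 2003 + 82 days = January 2, 2004.
January 2, 2004 is a listed holiday; January 3, 2004 is Saturday; January 4, 2004 is Sunday. The next qualifying day is January 5, 2004.

January 5, 2004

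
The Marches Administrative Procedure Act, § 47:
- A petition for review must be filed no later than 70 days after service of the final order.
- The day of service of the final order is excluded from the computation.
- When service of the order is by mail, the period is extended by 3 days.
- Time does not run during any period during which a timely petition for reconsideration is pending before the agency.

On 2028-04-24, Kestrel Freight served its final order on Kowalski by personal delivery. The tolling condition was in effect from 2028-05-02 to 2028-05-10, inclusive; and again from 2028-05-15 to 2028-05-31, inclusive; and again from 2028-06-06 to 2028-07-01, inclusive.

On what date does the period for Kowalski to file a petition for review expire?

70 days after 2028-04-24 is July 3, 2028.
Service was not by mail, so no mail extension applies.
From May 2, 2028 through May 10, 2028 inclusive is 9 days; tolling adds 9 days: July 3, 2028 + 9 days = July 12, 2028.
From May 15, 2028 through May 31, 2028 inclusive is 17 days; tolling adds 17 days: July 12, 2028 + 17 days = July 29, 2028.
From June 6, 2028 through July 1, 2028 inclusive is 26 days; tolling adds 26 days: July 29, 2028 + 26 days = August 24, 2028.

August 24, 2028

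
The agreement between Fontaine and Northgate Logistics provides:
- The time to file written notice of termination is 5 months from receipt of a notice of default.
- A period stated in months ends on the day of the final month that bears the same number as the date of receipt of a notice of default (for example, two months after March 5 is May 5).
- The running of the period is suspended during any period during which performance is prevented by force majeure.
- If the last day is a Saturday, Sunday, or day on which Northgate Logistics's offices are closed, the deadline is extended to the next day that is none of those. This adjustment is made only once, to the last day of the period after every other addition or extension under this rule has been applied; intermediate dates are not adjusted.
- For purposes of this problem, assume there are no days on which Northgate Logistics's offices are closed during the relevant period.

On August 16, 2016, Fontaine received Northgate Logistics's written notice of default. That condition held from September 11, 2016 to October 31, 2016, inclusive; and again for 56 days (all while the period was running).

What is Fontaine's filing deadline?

May 3, 2017

5 months after August 16, 2016 is January 16, 2017.
From September 11, 2016 through October 31, 2016 inclusive is 51 days; tolling adds 51 days: January 16, 2017 + 51 days = March 8, 2017.
Tolling adds 56 days: March 8, 2017 + 56 days = May 3, 2017.
May 3, 2017 is a Wednesday and not a day on which Northgate Logistics's offices are closed, so no extension applies.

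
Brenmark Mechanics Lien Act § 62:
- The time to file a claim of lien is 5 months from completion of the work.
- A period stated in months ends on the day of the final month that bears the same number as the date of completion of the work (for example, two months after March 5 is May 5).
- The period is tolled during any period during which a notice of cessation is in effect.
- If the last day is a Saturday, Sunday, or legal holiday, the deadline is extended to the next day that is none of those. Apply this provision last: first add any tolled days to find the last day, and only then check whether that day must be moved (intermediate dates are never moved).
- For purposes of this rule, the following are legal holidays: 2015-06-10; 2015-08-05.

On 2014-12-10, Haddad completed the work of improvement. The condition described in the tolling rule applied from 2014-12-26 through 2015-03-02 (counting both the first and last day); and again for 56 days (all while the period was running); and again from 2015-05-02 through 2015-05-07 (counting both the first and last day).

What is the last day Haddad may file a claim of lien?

5 months after 2014-12-10 is May 10, 2015.
From December 26, 2014 through March 2, 2015 inclusive is 67 days; tolling adds 67 days: May 10, 2015 + 67 days = July 16, 2015.
Tolling adds 56 days: July 16, 2015 + 56 days = September 10, 2015.
From May 2, 2015 through May 7, 2015 inclusive is 6 days; tolling adds 6 days: September 10, 2015 + 6 days = September 16, 2015.
September 16, 2015 is a Wednesday and not a legal holiday, so no extension applies.

September 16, 2015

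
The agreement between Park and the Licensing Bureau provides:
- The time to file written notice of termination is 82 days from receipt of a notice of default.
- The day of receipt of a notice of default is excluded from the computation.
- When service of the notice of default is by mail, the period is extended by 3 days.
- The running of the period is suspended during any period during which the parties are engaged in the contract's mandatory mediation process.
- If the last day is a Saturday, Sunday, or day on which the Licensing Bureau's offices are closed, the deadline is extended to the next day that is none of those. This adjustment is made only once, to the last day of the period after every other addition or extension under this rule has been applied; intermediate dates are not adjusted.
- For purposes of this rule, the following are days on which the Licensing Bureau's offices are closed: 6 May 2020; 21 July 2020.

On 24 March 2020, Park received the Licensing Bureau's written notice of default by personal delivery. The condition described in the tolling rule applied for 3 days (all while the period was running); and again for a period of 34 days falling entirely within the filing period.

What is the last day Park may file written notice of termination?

82 days after 24 March 2020 is June 14, 2020.
Service was not by mail, so no mail extension applies.
Tolling adds 3 days: June 14, 2020 + 3 days = June 17, 2020.
Tolling adds 34 days: June 17, 2020 + 34 days = July 21, 2020.
July 21, 2020 is a listed holiday. The next qualifying day is July 22, 2020.

July 22, 2020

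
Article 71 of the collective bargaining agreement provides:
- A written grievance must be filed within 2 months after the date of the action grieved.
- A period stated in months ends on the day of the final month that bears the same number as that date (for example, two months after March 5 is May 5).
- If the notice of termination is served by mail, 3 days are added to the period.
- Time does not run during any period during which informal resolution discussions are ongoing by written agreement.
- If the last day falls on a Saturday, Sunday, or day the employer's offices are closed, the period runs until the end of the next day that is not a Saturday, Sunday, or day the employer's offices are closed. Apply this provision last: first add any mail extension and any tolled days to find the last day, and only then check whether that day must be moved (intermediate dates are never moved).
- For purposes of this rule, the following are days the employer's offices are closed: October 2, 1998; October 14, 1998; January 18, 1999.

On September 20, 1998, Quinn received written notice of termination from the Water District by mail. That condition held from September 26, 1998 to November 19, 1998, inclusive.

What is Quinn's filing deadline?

January 19, 1999

2 months after September 20, 1998 is November 20, 1998.
Service was by mail, adding 3 days: November 20, 1998 + 3 days = November 23, 1998.
From September 26, 1998 through November 19, 1998 inclusive is 55 days; tolling adds 55 days: November 23, 1998 + 55 days = January 17, 1999.
January 17, 1999 is Sunday; January 18, 1999 is a listed holiday. The next qualifying day is January 19, 1999.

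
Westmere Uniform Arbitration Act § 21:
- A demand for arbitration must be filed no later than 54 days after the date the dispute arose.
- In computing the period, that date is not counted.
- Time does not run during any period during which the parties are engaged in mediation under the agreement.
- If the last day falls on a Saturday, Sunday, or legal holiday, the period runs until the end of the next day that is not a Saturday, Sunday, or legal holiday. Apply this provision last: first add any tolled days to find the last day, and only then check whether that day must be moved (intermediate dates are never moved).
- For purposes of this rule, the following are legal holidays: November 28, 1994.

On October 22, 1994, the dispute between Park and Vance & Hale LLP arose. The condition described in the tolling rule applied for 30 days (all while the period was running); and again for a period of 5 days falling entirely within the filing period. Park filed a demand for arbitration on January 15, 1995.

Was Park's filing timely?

54 days after October 22, 1994 is December 15, 1994.
Tolling adds 30 days: December 15, 1994 + 30 days = January 14, 1995.
Tolling adds 5 days: January 14, 1995 + 5 days = January 19, 1995.
January 19, 1995 is a Thursday and not a legal holiday, so no extension applies.
The deadline is January 19, 1995; the filing on January 15, 1995 is on or before that date.

Yes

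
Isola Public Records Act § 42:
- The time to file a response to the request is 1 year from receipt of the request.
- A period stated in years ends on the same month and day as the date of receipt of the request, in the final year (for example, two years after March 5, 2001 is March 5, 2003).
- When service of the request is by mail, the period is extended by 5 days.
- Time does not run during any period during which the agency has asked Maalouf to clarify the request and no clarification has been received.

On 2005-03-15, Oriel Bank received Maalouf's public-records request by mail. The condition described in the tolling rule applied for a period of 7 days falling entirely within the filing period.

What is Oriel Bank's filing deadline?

1 year after 2005-03-15 is March 15, 2006.
Service was by mail, adding 5 days: March 15, 2006 + 5 days = March 20, 2006.
Tolling adds 7 days: March 20, 2006 + 7 days = March 27, 2006.

March 27, 2006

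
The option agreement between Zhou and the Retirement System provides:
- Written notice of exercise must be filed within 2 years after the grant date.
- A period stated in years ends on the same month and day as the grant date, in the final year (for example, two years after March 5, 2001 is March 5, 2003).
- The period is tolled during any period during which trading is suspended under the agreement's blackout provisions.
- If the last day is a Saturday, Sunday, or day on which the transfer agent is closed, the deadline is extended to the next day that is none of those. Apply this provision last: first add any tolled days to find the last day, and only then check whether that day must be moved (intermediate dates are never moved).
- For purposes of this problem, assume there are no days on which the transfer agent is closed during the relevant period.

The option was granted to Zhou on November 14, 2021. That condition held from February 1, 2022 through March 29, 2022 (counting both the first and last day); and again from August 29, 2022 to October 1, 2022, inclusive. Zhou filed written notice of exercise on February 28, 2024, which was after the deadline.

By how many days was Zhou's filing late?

2 years after November 14, 2021 is November 14, 2023.
From February 1, 2022 through March 29, 2022 inclusive is 57 days; tolling adds 57 days: November 14, 2023 + 57 days = January 10, 2024.
From August 29, 2022 through October 1, 2022 inclusive is 34 days; tolling adds 34 days: January 10, 2024 + 34 days = February 13, 2024.
February 13, 2024 is a Tuesday and not a day on which the transfer agent is closed, so no extension applies.
The deadline is February 13, 2024; from February 13, 2024 to February 28, 2024 is 15 days.

15 days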